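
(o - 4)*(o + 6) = o^2 + 2*o - 24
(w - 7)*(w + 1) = w^2 - 6*w - 7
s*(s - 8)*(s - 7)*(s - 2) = s^4 - 17*s^3 + 86*s^2 - 112*s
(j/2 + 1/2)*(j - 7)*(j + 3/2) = j^3/2 - 9*j^2/4 - 8*j - 21/4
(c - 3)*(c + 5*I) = c^2 - 3*c + 5*I*c - 15*I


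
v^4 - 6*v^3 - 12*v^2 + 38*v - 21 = (v - 7)*(v - 1)^2*(v + 3)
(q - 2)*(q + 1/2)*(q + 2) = q^3 + q^2/2 - 4*q - 2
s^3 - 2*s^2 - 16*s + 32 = (s - 4)*(s - 2)*(s + 4)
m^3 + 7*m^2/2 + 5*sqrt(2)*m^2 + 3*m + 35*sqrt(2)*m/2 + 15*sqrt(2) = (m + 3/2)*(m + 2)*(m + 5*sqrt(2))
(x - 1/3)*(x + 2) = x^2 + 5*x/3 - 2/3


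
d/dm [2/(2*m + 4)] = -1/(m + 2)^2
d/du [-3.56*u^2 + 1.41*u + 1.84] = 1.41 - 7.12*u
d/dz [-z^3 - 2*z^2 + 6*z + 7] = -3*z^2 - 4*z + 6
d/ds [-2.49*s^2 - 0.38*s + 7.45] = -4.98*s - 0.38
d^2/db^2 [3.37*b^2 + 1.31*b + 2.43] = 6.74000000000000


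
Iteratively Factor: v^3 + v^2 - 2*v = (v + 2)*(v^2 - v) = v*(v + 2)*(v - 1)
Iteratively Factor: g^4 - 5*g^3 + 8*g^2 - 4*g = (g)*(g^3 - 5*g^2 + 8*g - 4) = g*(g - 2)*(g^2 - 3*g + 2) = g*(g - 2)*(g - 1)*(g - 2)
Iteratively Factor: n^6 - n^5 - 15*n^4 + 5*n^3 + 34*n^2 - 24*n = (n + 2)*(n^5 - 3*n^4 - 9*n^3 + 23*n^2 - 12*n) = (n + 2)*(n + 3)*(n^4 - 6*n^3 + 9*n^2 - 4*n) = n*(n + 2)*(n + 3)*(n^3 - 6*n^2 + 9*n - 4) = n*(n - 4)*(n + 2)*(n + 3)*(n^2 - 2*n + 1) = n*(n - 4)*(n - 1)*(n + 2)*(n + 3)*(n - 1)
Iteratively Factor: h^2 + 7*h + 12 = (h + 3)*(h + 4)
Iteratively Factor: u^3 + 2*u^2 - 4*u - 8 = (u + 2)*(u^2 - 4) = (u + 2)^2*(u - 2)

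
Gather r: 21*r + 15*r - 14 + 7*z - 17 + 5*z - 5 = 36*r + 12*z - 36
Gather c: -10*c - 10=-10*c - 10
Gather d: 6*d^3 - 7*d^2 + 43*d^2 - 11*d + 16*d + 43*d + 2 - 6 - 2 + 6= 6*d^3 + 36*d^2 + 48*d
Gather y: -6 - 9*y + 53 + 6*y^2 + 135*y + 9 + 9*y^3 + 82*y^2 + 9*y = 9*y^3 + 88*y^2 + 135*y + 56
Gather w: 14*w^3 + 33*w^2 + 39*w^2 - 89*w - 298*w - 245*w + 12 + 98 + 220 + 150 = 14*w^3 + 72*w^2 - 632*w + 480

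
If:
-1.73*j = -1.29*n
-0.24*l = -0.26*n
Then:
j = 0.745664739884393*n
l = 1.08333333333333*n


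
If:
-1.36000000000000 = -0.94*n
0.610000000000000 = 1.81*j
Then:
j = 0.34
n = 1.45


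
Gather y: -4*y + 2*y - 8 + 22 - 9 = 5 - 2*y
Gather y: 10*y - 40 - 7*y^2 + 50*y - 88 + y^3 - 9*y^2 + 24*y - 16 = y^3 - 16*y^2 + 84*y - 144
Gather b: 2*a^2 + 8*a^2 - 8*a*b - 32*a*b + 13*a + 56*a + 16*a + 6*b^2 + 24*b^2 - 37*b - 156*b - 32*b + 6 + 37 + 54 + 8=10*a^2 + 85*a + 30*b^2 + b*(-40*a - 225) + 105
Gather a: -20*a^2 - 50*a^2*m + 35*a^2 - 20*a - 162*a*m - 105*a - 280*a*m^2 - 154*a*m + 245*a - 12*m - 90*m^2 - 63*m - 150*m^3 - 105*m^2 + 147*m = a^2*(15 - 50*m) + a*(-280*m^2 - 316*m + 120) - 150*m^3 - 195*m^2 + 72*m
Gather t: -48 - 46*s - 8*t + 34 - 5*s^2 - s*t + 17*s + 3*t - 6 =-5*s^2 - 29*s + t*(-s - 5) - 20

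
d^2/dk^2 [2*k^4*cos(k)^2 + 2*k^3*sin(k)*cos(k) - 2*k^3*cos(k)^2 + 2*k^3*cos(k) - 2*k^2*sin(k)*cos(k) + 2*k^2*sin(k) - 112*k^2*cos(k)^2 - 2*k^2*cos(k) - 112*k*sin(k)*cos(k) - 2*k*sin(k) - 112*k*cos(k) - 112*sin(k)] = -4*k^4*cos(2*k) - 20*k^3*sin(2*k) - 2*k^3*cos(k) + 4*k^3*cos(2*k) - 14*k^2*sin(k) + 16*k^2*sin(2*k) + 2*k^2*cos(k) + 248*k^2*cos(2*k) + 12*k^2 + 10*k*sin(k) + 678*k*sin(2*k) + 132*k*cos(k) - 14*k*cos(2*k) - 6*k + 340*sin(k) - 2*sin(2*k) - 8*cos(k) - 336*cos(2*k) - 112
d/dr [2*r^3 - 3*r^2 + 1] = 6*r*(r - 1)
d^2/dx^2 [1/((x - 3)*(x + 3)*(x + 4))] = 2*(6*x^4 + 32*x^3 + 21*x^2 + 225)/(x^9 + 12*x^8 + 21*x^7 - 260*x^6 - 1053*x^5 + 1188*x^4 + 10935*x^3 + 6804*x^2 - 34992*x - 46656)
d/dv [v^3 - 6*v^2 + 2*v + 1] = 3*v^2 - 12*v + 2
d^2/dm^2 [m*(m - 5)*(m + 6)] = 6*m + 2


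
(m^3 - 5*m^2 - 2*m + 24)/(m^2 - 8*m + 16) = (m^2 - m - 6)/(m - 4)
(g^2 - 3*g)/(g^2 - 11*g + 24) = g/(g - 8)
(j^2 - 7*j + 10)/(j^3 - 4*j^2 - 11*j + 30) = 1/(j + 3)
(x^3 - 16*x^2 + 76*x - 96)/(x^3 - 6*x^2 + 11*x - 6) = (x^2 - 14*x + 48)/(x^2 - 4*x + 3)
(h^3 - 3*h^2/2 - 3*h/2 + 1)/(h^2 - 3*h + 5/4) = 2*(h^2 - h - 2)/(2*h - 5)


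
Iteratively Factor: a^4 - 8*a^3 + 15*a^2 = (a - 5)*(a^3 - 3*a^2) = a*(a - 5)*(a^2 - 3*a) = a^2*(a - 5)*(a - 3)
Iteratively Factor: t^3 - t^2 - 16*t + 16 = (t + 4)*(t^2 - 5*t + 4) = (t - 1)*(t + 4)*(t - 4)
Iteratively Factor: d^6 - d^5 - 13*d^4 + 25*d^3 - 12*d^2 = (d)*(d^5 - d^4 - 13*d^3 + 25*d^2 - 12*d) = d*(d + 4)*(d^4 - 5*d^3 + 7*d^2 - 3*d) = d^2*(d + 4)*(d^3 - 5*d^2 + 7*d - 3) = d^2*(d - 1)*(d + 4)*(d^2 - 4*d + 3) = d^2*(d - 3)*(d - 1)*(d + 4)*(d - 1)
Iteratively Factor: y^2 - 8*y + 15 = (y - 5)*(y - 3)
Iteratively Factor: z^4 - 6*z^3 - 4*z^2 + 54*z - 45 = (z + 3)*(z^3 - 9*z^2 + 23*z - 15) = (z - 5)*(z + 3)*(z^2 - 4*z + 3) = (z - 5)*(z - 1)*(z + 3)*(z - 3)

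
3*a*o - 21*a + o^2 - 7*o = (3*a + o)*(o - 7)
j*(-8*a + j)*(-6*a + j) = 48*a^2*j - 14*a*j^2 + j^3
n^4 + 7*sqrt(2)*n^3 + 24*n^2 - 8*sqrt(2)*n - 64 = (n - sqrt(2))*(n + 2*sqrt(2))^2*(n + 4*sqrt(2))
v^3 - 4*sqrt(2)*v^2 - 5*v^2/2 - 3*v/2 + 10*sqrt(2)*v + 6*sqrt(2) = (v - 3)*(v + 1/2)*(v - 4*sqrt(2))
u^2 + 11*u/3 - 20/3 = (u - 4/3)*(u + 5)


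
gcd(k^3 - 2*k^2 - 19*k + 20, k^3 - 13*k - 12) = 1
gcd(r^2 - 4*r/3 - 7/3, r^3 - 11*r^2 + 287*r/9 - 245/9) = r - 7/3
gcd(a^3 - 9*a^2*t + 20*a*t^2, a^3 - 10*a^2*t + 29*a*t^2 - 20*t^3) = a^2 - 9*a*t + 20*t^2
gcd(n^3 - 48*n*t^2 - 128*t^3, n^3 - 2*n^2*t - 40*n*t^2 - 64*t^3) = -n^2 + 4*n*t + 32*t^2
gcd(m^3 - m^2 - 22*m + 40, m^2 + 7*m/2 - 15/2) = m + 5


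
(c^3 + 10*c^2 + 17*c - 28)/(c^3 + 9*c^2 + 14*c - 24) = (c + 7)/(c + 6)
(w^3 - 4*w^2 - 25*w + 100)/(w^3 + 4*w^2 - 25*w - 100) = (w - 4)/(w + 4)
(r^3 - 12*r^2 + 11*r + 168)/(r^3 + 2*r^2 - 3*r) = (r^2 - 15*r + 56)/(r*(r - 1))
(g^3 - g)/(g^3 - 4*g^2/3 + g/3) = 3*(g + 1)/(3*g - 1)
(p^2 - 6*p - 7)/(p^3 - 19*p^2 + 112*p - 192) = (p^2 - 6*p - 7)/(p^3 - 19*p^2 + 112*p - 192)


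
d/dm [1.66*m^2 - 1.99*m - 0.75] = 3.32*m - 1.99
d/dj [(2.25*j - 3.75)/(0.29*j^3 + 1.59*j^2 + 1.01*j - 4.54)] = (-1.305*j^3 - 0.315*j^2 + 11.925*j - 6.4275)/(0.0841*j^6 + 0.9222*j^5 + 3.1139*j^4 + 0.5786*j^3 - 13.4171*j^2 - 9.1708*j + 20.6116)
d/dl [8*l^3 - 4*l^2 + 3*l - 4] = 24*l^2 - 8*l + 3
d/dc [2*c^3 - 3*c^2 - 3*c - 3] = 6*c^2 - 6*c - 3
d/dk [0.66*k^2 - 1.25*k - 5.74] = 1.32*k - 1.25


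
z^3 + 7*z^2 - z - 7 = (z - 1)*(z + 1)*(z + 7)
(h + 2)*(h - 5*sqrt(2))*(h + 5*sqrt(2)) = h^3 + 2*h^2 - 50*h - 100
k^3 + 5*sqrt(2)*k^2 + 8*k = k*(k + sqrt(2))*(k + 4*sqrt(2))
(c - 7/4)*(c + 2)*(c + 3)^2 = c^4 + 25*c^3/4 + 7*c^2 - 75*c/4 - 63/2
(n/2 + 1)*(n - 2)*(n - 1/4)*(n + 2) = n^4/2 + 7*n^3/8 - 9*n^2/4 - 7*n/2 + 1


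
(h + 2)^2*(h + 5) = h^3 + 9*h^2 + 24*h + 20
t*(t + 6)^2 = t^3 + 12*t^2 + 36*t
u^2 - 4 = (u - 2)*(u + 2)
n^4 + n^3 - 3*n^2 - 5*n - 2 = (n - 2)*(n + 1)^3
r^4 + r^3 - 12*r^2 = r^2*(r - 3)*(r + 4)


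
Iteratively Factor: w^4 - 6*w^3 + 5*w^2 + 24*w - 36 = (w - 3)*(w^3 - 3*w^2 - 4*w + 12) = (w - 3)*(w + 2)*(w^2 - 5*w + 6) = (w - 3)^2*(w + 2)*(w - 2)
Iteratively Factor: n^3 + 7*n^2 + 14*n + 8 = (n + 1)*(n^2 + 6*n + 8) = (n + 1)*(n + 2)*(n + 4)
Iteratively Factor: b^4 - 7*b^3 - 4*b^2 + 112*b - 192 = (b - 4)*(b^3 - 3*b^2 - 16*b + 48) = (b - 4)*(b - 3)*(b^2 - 16) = (b - 4)*(b - 3)*(b + 4)*(b - 4)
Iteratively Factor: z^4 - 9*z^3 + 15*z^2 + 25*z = (z)*(z^3 - 9*z^2 + 15*z + 25) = z*(z - 5)*(z^2 - 4*z - 5) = z*(z - 5)*(z + 1)*(z - 5)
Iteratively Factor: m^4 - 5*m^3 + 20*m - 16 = (m + 2)*(m^3 - 7*m^2 + 14*m - 8) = (m - 2)*(m + 2)*(m^2 - 5*m + 4) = (m - 2)*(m - 1)*(m + 2)*(m - 4)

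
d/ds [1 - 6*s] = -6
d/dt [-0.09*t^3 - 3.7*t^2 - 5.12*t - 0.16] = -0.27*t^2 - 7.4*t - 5.12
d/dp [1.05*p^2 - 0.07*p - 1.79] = 2.1*p - 0.07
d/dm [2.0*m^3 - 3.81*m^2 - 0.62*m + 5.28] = 6.0*m^2 - 7.62*m - 0.62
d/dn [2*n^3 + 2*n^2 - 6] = 2*n*(3*n + 2)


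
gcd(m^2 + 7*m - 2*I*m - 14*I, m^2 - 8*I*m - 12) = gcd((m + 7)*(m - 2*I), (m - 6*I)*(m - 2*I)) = m - 2*I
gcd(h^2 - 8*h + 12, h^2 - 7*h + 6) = h - 6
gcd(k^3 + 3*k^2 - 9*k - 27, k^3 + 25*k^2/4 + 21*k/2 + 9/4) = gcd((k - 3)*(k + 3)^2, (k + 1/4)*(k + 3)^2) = k^2 + 6*k + 9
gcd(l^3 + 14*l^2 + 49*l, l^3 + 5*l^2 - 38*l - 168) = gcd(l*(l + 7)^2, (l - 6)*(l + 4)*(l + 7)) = l + 7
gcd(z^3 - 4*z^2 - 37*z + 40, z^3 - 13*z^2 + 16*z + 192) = z - 8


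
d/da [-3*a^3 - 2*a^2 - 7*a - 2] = -9*a^2 - 4*a - 7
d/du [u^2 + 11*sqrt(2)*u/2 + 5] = 2*u + 11*sqrt(2)/2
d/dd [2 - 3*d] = -3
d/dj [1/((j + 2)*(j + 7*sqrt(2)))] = -(2*j + 2 + 7*sqrt(2))/((j + 2)^2*(j + 7*sqrt(2))^2)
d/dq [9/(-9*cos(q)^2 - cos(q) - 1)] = -9*(18*cos(q) + 1)*sin(q)/(9*cos(q)^2 + cos(q) + 1)^2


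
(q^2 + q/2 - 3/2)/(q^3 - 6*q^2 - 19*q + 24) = (q + 3/2)/(q^2 - 5*q - 24)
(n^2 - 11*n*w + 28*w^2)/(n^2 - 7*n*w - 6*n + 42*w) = (n - 4*w)/(n - 6)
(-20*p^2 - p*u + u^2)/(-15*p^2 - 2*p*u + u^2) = (4*p + u)/(3*p + u)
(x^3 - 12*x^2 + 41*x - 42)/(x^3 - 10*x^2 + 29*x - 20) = (x^3 - 12*x^2 + 41*x - 42)/(x^3 - 10*x^2 + 29*x - 20)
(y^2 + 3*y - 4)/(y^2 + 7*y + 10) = (y^2 + 3*y - 4)/(y^2 + 7*y + 10)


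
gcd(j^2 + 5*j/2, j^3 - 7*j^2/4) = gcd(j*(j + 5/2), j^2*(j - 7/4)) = j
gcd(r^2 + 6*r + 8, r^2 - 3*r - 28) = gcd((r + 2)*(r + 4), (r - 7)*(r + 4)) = r + 4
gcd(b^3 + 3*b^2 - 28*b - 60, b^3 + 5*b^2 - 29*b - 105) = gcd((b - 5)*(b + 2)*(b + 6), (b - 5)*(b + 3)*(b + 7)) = b - 5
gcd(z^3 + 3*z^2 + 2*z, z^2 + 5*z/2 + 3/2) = z + 1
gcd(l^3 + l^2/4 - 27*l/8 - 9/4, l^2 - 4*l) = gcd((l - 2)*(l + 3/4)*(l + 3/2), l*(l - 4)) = 1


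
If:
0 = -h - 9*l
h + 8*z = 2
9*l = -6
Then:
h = 6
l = -2/3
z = -1/2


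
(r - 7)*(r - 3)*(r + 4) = r^3 - 6*r^2 - 19*r + 84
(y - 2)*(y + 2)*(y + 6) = y^3 + 6*y^2 - 4*y - 24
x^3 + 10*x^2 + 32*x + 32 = (x + 2)*(x + 4)^2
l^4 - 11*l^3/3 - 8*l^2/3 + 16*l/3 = l*(l - 4)*(l - 1)*(l + 4/3)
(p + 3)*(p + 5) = p^2 + 8*p + 15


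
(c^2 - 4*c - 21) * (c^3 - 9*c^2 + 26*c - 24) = c^5 - 13*c^4 + 41*c^3 + 61*c^2 - 450*c + 504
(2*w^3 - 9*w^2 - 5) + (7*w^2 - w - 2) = 2*w^3 - 2*w^2 - w - 7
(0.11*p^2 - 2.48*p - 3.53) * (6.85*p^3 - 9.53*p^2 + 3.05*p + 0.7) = 0.7535*p^5 - 18.0363*p^4 - 0.210599999999999*p^3 + 26.1539*p^2 - 12.5025*p - 2.471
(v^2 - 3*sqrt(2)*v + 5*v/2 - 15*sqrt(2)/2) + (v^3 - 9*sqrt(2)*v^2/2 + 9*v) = v^3 - 9*sqrt(2)*v^2/2 + v^2 - 3*sqrt(2)*v + 23*v/2 - 15*sqrt(2)/2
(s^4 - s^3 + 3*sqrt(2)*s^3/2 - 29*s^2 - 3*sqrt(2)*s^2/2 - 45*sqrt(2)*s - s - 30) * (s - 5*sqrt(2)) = s^5 - 7*sqrt(2)*s^4/2 - s^4 - 44*s^3 + 7*sqrt(2)*s^3/2 + 14*s^2 + 100*sqrt(2)*s^2 + 5*sqrt(2)*s + 420*s + 150*sqrt(2)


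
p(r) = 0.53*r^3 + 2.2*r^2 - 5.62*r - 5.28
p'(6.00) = 78.02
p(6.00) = 154.68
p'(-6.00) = 25.22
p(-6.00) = -6.84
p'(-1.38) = -8.66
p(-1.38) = 5.27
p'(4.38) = 44.16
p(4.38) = 56.84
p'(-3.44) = -1.94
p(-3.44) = 18.51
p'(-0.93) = -8.34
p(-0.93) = 1.42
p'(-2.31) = -7.30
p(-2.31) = 12.91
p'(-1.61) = -8.58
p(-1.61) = 7.26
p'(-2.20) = -7.60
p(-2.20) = 12.09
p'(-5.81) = 22.49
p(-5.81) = -2.31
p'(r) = 1.59*r^2 + 4.4*r - 5.62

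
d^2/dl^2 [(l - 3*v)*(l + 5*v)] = 2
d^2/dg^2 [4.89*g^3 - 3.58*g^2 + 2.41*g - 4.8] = 29.34*g - 7.16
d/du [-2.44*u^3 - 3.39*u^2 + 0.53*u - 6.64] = -7.32*u^2 - 6.78*u + 0.53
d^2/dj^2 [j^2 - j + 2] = 2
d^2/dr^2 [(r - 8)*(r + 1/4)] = 2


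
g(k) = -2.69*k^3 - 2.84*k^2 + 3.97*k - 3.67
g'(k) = -8.07*k^2 - 5.68*k + 3.97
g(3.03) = -92.55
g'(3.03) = -87.33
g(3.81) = -178.54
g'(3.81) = -134.82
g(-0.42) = -5.64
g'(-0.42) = 4.93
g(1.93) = -25.93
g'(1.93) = -37.05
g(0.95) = -4.77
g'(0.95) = -8.71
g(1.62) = -16.13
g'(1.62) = -26.41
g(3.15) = -103.42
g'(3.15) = -94.00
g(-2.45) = 9.12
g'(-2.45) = -30.55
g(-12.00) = 4188.05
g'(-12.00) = -1089.95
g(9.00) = -2158.99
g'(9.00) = -700.82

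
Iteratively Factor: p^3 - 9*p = (p + 3)*(p^2 - 3*p) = p*(p + 3)*(p - 3)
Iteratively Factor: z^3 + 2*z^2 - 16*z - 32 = (z + 2)*(z^2 - 16) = (z + 2)*(z + 4)*(z - 4)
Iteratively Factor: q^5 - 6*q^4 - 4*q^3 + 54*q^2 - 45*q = (q - 3)*(q^4 - 3*q^3 - 13*q^2 + 15*q) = (q - 5)*(q - 3)*(q^3 + 2*q^2 - 3*q) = (q - 5)*(q - 3)*(q + 3)*(q^2 - q) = q*(q - 5)*(q - 3)*(q + 3)*(q - 1)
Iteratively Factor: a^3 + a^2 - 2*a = (a)*(a^2 + a - 2) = a*(a + 2)*(a - 1)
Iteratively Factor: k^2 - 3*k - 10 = (k - 5)*(k + 2)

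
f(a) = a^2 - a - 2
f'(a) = 2*a - 1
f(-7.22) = 57.35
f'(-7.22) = -15.44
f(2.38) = 1.28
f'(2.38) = 3.76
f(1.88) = -0.35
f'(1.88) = 2.76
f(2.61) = 2.20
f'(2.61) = 4.22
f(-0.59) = -1.06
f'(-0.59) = -2.18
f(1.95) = -0.15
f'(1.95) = 2.90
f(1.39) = -1.46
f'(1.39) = 1.78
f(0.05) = -2.05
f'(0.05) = -0.90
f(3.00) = 4.00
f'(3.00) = 5.00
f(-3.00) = 10.00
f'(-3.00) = -7.00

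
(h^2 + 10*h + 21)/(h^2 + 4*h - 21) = (h + 3)/(h - 3)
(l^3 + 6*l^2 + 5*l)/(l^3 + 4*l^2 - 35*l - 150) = l*(l + 1)/(l^2 - l - 30)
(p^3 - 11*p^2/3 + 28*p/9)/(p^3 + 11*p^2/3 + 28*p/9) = (9*p^2 - 33*p + 28)/(9*p^2 + 33*p + 28)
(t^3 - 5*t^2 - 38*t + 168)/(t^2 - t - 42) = t - 4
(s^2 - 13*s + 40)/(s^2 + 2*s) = (s^2 - 13*s + 40)/(s*(s + 2))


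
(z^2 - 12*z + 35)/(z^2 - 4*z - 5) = (z - 7)/(z + 1)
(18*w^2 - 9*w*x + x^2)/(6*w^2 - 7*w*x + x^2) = (-3*w + x)/(-w + x)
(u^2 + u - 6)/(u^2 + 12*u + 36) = (u^2 + u - 6)/(u^2 + 12*u + 36)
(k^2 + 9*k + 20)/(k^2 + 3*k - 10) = (k + 4)/(k - 2)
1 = 1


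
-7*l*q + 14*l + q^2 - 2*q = (-7*l + q)*(q - 2)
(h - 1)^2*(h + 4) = h^3 + 2*h^2 - 7*h + 4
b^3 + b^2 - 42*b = b*(b - 6)*(b + 7)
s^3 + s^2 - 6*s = s*(s - 2)*(s + 3)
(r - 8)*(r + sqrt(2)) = r^2 - 8*r + sqrt(2)*r - 8*sqrt(2)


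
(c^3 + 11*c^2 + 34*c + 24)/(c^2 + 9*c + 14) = (c^3 + 11*c^2 + 34*c + 24)/(c^2 + 9*c + 14)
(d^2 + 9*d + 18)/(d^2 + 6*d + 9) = (d + 6)/(d + 3)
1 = 1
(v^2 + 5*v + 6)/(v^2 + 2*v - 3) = (v + 2)/(v - 1)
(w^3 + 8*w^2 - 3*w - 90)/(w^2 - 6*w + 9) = (w^2 + 11*w + 30)/(w - 3)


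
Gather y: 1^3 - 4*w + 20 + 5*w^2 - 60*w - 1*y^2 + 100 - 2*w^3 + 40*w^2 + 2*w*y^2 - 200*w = -2*w^3 + 45*w^2 - 264*w + y^2*(2*w - 1) + 121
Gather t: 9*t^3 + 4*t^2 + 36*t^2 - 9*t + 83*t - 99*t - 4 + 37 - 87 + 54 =9*t^3 + 40*t^2 - 25*t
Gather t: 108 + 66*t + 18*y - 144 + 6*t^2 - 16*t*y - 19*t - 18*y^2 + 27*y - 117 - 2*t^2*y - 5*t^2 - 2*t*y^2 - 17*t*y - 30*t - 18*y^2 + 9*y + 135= t^2*(1 - 2*y) + t*(-2*y^2 - 33*y + 17) - 36*y^2 + 54*y - 18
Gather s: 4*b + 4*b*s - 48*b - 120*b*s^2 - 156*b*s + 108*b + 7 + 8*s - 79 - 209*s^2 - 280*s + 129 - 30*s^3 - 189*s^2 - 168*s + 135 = 64*b - 30*s^3 + s^2*(-120*b - 398) + s*(-152*b - 440) + 192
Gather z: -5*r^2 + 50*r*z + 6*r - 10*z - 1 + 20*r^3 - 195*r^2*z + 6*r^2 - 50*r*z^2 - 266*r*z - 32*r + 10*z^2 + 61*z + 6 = 20*r^3 + r^2 - 26*r + z^2*(10 - 50*r) + z*(-195*r^2 - 216*r + 51) + 5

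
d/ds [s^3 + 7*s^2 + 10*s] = 3*s^2 + 14*s + 10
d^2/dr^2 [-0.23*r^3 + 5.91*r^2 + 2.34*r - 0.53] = 11.82 - 1.38*r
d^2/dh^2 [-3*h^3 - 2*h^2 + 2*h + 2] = -18*h - 4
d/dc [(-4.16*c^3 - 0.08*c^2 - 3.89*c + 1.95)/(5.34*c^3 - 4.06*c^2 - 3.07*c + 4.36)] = (17.3168*c^4 + 67.0876*c^3 - 101.1996*c^2 + 15.1364*c - 10.9739)/(28.5156*c^6 - 43.3608*c^5 - 16.304*c^4 + 71.4932*c^3 - 25.9783*c^2 - 26.7704*c + 19.0096)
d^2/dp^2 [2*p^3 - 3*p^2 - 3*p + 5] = 12*p - 6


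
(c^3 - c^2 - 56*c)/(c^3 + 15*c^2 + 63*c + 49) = c*(c - 8)/(c^2 + 8*c + 7)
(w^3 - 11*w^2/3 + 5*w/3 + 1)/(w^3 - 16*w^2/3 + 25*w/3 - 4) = (3*w + 1)/(3*w - 4)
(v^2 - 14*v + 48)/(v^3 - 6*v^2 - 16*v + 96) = (v - 8)/(v^2 - 16)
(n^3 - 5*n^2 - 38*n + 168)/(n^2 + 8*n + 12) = (n^2 - 11*n + 28)/(n + 2)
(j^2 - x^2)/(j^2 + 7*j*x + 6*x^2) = (j - x)/(j + 6*x)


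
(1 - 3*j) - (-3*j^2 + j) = 3*j^2 - 4*j + 1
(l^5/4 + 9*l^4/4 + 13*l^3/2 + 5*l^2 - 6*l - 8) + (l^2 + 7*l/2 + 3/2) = l^5/4 + 9*l^4/4 + 13*l^3/2 + 6*l^2 - 5*l/2 - 13/2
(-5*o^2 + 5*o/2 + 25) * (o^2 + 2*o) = -5*o^4 - 15*o^3/2 + 30*o^2 + 50*o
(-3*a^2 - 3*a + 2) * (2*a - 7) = -6*a^3 + 15*a^2 + 25*a - 14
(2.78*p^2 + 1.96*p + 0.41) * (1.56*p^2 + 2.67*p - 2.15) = 4.3368*p^4 + 10.4802*p^3 - 0.1042*p^2 - 3.1193*p - 0.8815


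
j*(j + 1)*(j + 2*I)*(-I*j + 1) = -I*j^4 + 3*j^3 - I*j^3 + 3*j^2 + 2*I*j^2 + 2*I*j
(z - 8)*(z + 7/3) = z^2 - 17*z/3 - 56/3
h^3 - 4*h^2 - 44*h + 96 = (h - 8)*(h - 2)*(h + 6)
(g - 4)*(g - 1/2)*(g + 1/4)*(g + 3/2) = g^4 - 11*g^3/4 - 11*g^2/2 + 29*g/16 + 3/4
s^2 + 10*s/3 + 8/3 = (s + 4/3)*(s + 2)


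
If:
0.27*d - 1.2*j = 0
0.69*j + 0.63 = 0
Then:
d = -4.06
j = -0.91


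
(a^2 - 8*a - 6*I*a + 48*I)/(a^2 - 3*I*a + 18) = (a - 8)/(a + 3*I)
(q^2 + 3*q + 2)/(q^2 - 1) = (q + 2)/(q - 1)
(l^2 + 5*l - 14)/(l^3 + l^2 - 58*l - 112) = (l - 2)/(l^2 - 6*l - 16)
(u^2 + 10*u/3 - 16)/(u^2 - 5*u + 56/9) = 3*(u + 6)/(3*u - 7)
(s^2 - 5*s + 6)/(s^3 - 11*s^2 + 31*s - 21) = (s - 2)/(s^2 - 8*s + 7)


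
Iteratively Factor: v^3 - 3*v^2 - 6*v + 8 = (v - 1)*(v^2 - 2*v - 8) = (v - 1)*(v + 2)*(v - 4)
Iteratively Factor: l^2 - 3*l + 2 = (l - 2)*(l - 1)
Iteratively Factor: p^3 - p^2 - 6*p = (p)*(p^2 - p - 6) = p*(p - 3)*(p + 2)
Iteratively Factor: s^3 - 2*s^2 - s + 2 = (s - 1)*(s^2 - s - 2) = (s - 2)*(s - 1)*(s + 1)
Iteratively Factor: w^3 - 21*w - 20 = (w + 4)*(w^2 - 4*w - 5) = (w + 1)*(w + 4)*(w - 5)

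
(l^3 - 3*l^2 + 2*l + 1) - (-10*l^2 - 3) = l^3 + 7*l^2 + 2*l + 4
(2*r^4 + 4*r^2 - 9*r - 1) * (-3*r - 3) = -6*r^5 - 6*r^4 - 12*r^3 + 15*r^2 + 30*r + 3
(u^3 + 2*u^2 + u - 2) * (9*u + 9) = 9*u^4 + 27*u^3 + 27*u^2 - 9*u - 18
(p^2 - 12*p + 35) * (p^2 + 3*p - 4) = p^4 - 9*p^3 - 5*p^2 + 153*p - 140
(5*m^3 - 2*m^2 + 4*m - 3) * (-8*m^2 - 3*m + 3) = -40*m^5 + m^4 - 11*m^3 + 6*m^2 + 21*m - 9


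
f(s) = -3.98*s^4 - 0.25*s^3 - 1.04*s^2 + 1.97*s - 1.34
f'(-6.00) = 3426.17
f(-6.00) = -5154.68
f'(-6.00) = 3426.17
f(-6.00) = -5154.68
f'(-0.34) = 3.22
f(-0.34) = -2.17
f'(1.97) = -126.75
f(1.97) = -63.35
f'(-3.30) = 572.78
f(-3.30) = -482.18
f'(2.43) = -235.95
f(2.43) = -145.06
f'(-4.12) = 1111.17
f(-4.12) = -1156.38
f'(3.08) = -476.70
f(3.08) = -370.61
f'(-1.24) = 33.75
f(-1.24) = -14.31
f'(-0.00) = 1.97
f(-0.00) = -1.34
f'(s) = -15.92*s^3 - 0.75*s^2 - 2.08*s + 1.97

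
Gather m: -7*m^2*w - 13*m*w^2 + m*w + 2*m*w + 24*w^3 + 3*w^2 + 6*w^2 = -7*m^2*w + m*(-13*w^2 + 3*w) + 24*w^3 + 9*w^2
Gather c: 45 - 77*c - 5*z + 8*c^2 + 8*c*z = 8*c^2 + c*(8*z - 77) - 5*z + 45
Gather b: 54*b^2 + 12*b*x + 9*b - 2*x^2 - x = 54*b^2 + b*(12*x + 9) - 2*x^2 - x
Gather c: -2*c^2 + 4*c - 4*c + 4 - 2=2 - 2*c^2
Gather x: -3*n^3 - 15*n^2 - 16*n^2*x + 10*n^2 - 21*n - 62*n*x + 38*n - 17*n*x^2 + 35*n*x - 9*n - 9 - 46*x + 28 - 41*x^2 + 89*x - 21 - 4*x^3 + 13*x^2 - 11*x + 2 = -3*n^3 - 5*n^2 + 8*n - 4*x^3 + x^2*(-17*n - 28) + x*(-16*n^2 - 27*n + 32)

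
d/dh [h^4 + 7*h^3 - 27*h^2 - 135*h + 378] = 4*h^3 + 21*h^2 - 54*h - 135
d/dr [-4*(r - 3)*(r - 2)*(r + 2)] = -12*r^2 + 24*r + 16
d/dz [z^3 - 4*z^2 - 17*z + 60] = 3*z^2 - 8*z - 17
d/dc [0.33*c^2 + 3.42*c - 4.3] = 0.66*c + 3.42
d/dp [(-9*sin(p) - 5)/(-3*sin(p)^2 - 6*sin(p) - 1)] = 3*(-10*sin(p) + 9*cos(p)^2 - 16)*cos(p)/(3*sin(p)^2 + 6*sin(p) + 1)^2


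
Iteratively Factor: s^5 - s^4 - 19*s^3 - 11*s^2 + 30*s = (s + 3)*(s^4 - 4*s^3 - 7*s^2 + 10*s) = (s + 2)*(s + 3)*(s^3 - 6*s^2 + 5*s) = (s - 1)*(s + 2)*(s + 3)*(s^2 - 5*s) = s*(s - 1)*(s + 2)*(s + 3)*(s - 5)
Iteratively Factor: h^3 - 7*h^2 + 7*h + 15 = (h + 1)*(h^2 - 8*h + 15) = (h - 3)*(h + 1)*(h - 5)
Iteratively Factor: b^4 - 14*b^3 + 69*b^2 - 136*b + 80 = (b - 5)*(b^3 - 9*b^2 + 24*b - 16) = (b - 5)*(b - 4)*(b^2 - 5*b + 4) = (b - 5)*(b - 4)^2*(b - 1)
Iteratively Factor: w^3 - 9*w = (w + 3)*(w^2 - 3*w) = w*(w + 3)*(w - 3)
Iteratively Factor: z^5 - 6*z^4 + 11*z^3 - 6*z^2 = (z - 1)*(z^4 - 5*z^3 + 6*z^2) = z*(z - 1)*(z^3 - 5*z^2 + 6*z) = z*(z - 2)*(z - 1)*(z^2 - 3*z) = z*(z - 3)*(z - 2)*(z - 1)*(z)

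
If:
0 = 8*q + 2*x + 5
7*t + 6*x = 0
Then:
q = -x/4 - 5/8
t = -6*x/7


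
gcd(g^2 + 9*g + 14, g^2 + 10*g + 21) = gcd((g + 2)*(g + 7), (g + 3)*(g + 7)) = g + 7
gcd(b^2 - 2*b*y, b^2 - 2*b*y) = -b^2 + 2*b*y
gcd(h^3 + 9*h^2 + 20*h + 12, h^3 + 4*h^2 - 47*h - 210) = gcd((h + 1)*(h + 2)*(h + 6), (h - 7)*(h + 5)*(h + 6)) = h + 6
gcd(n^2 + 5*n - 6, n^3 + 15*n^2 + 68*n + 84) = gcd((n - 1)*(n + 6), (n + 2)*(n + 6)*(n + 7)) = n + 6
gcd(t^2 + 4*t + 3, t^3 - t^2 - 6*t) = 1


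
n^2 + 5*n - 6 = (n - 1)*(n + 6)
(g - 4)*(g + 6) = g^2 + 2*g - 24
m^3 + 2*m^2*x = m^2*(m + 2*x)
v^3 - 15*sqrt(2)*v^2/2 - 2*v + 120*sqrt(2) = (v - 6*sqrt(2))*(v - 4*sqrt(2))*(v + 5*sqrt(2)/2)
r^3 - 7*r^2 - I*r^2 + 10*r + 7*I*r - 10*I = (r - 5)*(r - 2)*(r - I)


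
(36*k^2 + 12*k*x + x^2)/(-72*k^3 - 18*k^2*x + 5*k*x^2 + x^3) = (6*k + x)/(-12*k^2 - k*x + x^2)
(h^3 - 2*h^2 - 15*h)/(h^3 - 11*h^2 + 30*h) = (h + 3)/(h - 6)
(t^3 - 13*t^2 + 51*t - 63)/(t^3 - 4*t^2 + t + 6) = (t^2 - 10*t + 21)/(t^2 - t - 2)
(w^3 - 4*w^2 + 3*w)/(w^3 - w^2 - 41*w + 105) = w*(w - 1)/(w^2 + 2*w - 35)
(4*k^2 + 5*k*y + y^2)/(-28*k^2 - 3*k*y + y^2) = (k + y)/(-7*k + y)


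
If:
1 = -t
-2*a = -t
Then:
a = -1/2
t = -1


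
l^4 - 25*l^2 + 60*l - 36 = (l - 3)*(l - 2)*(l - 1)*(l + 6)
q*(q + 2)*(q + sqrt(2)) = q^3 + sqrt(2)*q^2 + 2*q^2 + 2*sqrt(2)*q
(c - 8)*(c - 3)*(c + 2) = c^3 - 9*c^2 + 2*c + 48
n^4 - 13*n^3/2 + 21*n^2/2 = n^2*(n - 7/2)*(n - 3)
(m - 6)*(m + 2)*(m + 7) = m^3 + 3*m^2 - 40*m - 84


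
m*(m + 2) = m^2 + 2*m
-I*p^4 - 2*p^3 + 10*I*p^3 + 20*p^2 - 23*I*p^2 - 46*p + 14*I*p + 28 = (p - 7)*(p - 2)*(p - 2*I)*(-I*p + I)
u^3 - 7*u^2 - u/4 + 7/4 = (u - 7)*(u - 1/2)*(u + 1/2)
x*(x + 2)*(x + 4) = x^3 + 6*x^2 + 8*x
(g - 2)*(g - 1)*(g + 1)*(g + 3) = g^4 + g^3 - 7*g^2 - g + 6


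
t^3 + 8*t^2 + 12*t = t*(t + 2)*(t + 6)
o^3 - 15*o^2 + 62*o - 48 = (o - 8)*(o - 6)*(o - 1)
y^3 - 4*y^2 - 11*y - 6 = (y - 6)*(y + 1)^2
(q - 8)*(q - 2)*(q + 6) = q^3 - 4*q^2 - 44*q + 96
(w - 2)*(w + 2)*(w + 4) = w^3 + 4*w^2 - 4*w - 16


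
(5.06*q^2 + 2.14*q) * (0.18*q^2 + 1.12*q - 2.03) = 0.9108*q^4 + 6.0524*q^3 - 7.875*q^2 - 4.3442*q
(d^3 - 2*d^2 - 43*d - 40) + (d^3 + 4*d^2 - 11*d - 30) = 2*d^3 + 2*d^2 - 54*d - 70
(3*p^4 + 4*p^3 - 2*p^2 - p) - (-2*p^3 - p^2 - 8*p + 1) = 3*p^4 + 6*p^3 - p^2 + 7*p - 1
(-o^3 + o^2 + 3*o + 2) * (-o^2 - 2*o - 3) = o^5 + o^4 - 2*o^3 - 11*o^2 - 13*o - 6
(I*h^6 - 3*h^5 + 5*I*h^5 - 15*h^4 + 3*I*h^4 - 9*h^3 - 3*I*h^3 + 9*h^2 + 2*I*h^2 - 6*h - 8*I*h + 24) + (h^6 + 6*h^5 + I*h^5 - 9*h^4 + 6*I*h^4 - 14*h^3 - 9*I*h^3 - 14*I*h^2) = h^6 + I*h^6 + 3*h^5 + 6*I*h^5 - 24*h^4 + 9*I*h^4 - 23*h^3 - 12*I*h^3 + 9*h^2 - 12*I*h^2 - 6*h - 8*I*h + 24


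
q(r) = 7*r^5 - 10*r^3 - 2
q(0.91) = -5.17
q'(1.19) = 27.70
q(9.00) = 406051.00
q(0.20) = -2.08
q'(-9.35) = 264871.60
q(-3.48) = -3153.24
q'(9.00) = 227205.00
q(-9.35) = -492042.29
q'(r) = 35*r^4 - 30*r^2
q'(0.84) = -3.74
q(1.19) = -2.15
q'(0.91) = -0.84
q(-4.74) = -15686.07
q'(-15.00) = 1765125.00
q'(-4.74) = 16993.73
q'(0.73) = -6.05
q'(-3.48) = 4769.85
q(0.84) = -5.00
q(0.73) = -4.44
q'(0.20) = -1.14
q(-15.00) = -5281877.00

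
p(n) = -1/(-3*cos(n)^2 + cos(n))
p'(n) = -(-6*sin(n)*cos(n) + sin(n))/(-3*cos(n)^2 + cos(n))^2 = (-sin(n)/cos(n)^2 + 6*tan(n))/(3*cos(n) - 1)^2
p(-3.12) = 0.25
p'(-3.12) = 0.01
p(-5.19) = 5.74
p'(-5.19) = 51.45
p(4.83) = -13.15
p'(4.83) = 50.84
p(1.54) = -35.78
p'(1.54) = -1043.31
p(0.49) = 0.69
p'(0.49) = 0.96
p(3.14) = 0.25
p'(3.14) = -0.00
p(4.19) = 0.80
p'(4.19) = 2.23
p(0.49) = 0.69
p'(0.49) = 0.96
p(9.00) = 0.29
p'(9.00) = -0.23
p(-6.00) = 0.55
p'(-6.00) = 0.41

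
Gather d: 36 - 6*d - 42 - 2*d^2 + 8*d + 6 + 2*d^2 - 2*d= 0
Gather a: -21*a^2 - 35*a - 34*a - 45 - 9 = -21*a^2 - 69*a - 54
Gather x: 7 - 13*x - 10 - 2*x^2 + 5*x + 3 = -2*x^2 - 8*x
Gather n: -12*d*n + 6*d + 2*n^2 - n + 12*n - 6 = 6*d + 2*n^2 + n*(11 - 12*d) - 6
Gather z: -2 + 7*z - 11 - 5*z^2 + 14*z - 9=-5*z^2 + 21*z - 22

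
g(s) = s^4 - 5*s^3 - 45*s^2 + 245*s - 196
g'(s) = 4*s^3 - 15*s^2 - 90*s + 245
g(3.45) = 49.99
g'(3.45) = -79.78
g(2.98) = 81.03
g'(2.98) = -50.55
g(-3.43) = -1225.59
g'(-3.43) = 215.81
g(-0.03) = -203.39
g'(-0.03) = 247.69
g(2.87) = 86.14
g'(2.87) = -42.29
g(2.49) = 96.30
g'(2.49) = -10.35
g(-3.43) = -1225.59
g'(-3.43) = 215.81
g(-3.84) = -1299.80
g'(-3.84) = 142.92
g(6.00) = -130.00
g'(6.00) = 29.00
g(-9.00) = 4160.00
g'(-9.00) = -3076.00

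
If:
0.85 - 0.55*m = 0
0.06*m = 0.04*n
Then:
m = 1.55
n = 2.32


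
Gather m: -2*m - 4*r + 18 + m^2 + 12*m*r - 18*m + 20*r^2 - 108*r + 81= m^2 + m*(12*r - 20) + 20*r^2 - 112*r + 99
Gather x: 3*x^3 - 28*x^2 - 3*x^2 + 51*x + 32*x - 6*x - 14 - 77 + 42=3*x^3 - 31*x^2 + 77*x - 49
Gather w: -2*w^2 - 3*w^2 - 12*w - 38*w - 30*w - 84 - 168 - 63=-5*w^2 - 80*w - 315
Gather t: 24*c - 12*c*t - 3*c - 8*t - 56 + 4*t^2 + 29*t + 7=21*c + 4*t^2 + t*(21 - 12*c) - 49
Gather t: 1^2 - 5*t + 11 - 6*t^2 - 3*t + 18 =-6*t^2 - 8*t + 30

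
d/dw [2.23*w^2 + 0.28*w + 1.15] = 4.46*w + 0.28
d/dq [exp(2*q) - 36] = 2*exp(2*q)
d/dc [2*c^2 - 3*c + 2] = 4*c - 3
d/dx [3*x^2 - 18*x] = 6*x - 18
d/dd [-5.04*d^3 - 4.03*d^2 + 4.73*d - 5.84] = -15.12*d^2 - 8.06*d + 4.73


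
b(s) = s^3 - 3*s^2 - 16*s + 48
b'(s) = 3*s^2 - 6*s - 16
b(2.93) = 0.52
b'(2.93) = -7.83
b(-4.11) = -6.34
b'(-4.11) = 59.34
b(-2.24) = 57.55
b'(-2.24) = 12.49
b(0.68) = 36.05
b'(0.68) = -18.69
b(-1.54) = 61.87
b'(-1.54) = 0.35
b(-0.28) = 52.22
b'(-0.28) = -14.08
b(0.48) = 39.74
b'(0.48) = -18.19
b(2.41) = 6.01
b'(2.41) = -13.04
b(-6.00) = -180.00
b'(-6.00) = 128.00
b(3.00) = 0.00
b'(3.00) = -7.00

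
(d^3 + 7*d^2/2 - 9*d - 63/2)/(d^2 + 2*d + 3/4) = 2*(2*d^3 + 7*d^2 - 18*d - 63)/(4*d^2 + 8*d + 3)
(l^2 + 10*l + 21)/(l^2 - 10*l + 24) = (l^2 + 10*l + 21)/(l^2 - 10*l + 24)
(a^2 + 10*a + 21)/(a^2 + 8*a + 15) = (a + 7)/(a + 5)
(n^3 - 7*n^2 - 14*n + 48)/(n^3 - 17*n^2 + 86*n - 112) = (n + 3)/(n - 7)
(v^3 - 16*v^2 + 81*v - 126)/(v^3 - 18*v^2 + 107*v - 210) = (v - 3)/(v - 5)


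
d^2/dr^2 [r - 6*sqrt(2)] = 0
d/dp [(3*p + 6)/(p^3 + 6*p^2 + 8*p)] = 6*(-p - 2)/(p^2*(p^2 + 8*p + 16))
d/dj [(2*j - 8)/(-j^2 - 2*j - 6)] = 2*(-j^2 - 2*j + 2*(j - 4)*(j + 1) - 6)/(j^2 + 2*j + 6)^2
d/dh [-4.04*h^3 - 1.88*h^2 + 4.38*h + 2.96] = -12.12*h^2 - 3.76*h + 4.38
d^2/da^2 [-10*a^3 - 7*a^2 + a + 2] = -60*a - 14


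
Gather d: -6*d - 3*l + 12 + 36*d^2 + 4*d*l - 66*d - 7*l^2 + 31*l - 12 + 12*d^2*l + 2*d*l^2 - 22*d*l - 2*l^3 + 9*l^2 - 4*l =d^2*(12*l + 36) + d*(2*l^2 - 18*l - 72) - 2*l^3 + 2*l^2 + 24*l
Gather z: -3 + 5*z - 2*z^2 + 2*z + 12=-2*z^2 + 7*z + 9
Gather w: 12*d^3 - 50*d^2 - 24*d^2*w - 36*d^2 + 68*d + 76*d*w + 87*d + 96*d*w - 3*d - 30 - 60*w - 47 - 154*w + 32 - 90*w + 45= 12*d^3 - 86*d^2 + 152*d + w*(-24*d^2 + 172*d - 304)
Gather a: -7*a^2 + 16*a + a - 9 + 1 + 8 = -7*a^2 + 17*a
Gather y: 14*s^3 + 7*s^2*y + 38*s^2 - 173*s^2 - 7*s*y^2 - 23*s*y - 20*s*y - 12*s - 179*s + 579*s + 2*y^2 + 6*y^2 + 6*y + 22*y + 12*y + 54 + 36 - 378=14*s^3 - 135*s^2 + 388*s + y^2*(8 - 7*s) + y*(7*s^2 - 43*s + 40) - 288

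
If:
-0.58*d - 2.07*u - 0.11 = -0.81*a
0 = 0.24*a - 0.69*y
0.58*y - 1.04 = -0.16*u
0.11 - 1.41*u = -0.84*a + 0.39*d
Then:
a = -0.21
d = -24.62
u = 6.76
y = -0.07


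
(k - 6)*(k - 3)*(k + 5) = k^3 - 4*k^2 - 27*k + 90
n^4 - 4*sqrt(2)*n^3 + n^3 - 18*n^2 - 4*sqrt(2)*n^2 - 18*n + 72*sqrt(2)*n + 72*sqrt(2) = (n + 1)*(n - 4*sqrt(2))*(n - 3*sqrt(2))*(n + 3*sqrt(2))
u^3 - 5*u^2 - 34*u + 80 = (u - 8)*(u - 2)*(u + 5)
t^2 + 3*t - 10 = (t - 2)*(t + 5)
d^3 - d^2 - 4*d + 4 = (d - 2)*(d - 1)*(d + 2)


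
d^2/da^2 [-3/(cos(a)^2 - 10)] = 6*(2*sin(a)^4 - 21*sin(a)^2 + 9)/(cos(a)^2 - 10)^3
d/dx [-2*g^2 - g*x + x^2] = -g + 2*x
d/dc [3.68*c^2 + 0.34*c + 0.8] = 7.36*c + 0.34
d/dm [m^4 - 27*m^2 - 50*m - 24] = 4*m^3 - 54*m - 50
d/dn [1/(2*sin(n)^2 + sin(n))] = -(4/tan(n) + cos(n)/sin(n)^2)/(2*sin(n) + 1)^2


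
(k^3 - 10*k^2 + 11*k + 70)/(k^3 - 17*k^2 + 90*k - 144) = (k^3 - 10*k^2 + 11*k + 70)/(k^3 - 17*k^2 + 90*k - 144)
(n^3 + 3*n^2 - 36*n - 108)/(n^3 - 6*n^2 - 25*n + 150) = (n^2 + 9*n + 18)/(n^2 - 25)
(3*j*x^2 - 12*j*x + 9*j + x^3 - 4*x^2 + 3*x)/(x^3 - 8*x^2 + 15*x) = (3*j*x - 3*j + x^2 - x)/(x*(x - 5))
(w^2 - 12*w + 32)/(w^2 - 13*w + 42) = (w^2 - 12*w + 32)/(w^2 - 13*w + 42)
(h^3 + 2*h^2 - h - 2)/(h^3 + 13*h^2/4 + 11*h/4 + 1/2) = 4*(h - 1)/(4*h + 1)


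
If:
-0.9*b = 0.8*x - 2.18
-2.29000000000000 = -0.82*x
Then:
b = -0.06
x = 2.79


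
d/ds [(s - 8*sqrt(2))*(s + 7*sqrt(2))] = 2*s - sqrt(2)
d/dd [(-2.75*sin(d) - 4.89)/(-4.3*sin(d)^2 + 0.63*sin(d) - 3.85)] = (-11.825*sin(d)^2 - 42.054*sin(d) + 13.6682)*cos(d)/(18.49*sin(d)^4 - 5.418*sin(d)^3 + 33.5069*sin(d)^2 - 4.851*sin(d) + 14.8225)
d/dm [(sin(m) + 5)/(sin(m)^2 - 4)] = (-10*sin(m) + cos(m)^2 - 5)*cos(m)/(sin(m)^2 - 4)^2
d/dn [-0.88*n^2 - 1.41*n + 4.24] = -1.76*n - 1.41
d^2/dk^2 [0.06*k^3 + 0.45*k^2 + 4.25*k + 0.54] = 0.36*k + 0.9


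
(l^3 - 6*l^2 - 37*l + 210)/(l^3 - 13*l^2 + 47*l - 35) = (l + 6)/(l - 1)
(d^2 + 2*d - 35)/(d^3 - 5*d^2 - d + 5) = (d + 7)/(d^2 - 1)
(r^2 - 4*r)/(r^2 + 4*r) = (r - 4)/(r + 4)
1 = 1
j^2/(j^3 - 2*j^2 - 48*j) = j/(j^2 - 2*j - 48)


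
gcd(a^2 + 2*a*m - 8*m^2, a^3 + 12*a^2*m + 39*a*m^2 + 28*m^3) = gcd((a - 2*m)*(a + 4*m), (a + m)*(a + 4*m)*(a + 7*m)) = a + 4*m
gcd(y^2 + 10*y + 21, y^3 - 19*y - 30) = y + 3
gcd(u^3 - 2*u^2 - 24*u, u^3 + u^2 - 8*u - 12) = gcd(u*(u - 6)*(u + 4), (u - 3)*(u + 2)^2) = 1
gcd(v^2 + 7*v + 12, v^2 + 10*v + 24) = v + 4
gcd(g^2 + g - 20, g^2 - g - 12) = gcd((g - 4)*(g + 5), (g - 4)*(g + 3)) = g - 4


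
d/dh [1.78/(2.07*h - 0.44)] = -3.6846/(2.07*h - 0.44)^2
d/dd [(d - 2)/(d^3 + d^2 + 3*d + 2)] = (d^3 + d^2 + 3*d - (d - 2)*(3*d^2 + 2*d + 3) + 2)/(d^3 + d^2 + 3*d + 2)^2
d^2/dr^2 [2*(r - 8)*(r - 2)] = 4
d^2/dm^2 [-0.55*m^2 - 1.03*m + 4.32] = -1.10000000000000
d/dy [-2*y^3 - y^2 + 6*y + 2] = -6*y^2 - 2*y + 6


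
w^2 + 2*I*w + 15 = (w - 3*I)*(w + 5*I)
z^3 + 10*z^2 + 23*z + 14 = (z + 1)*(z + 2)*(z + 7)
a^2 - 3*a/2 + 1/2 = (a - 1)*(a - 1/2)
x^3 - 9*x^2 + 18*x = x*(x - 6)*(x - 3)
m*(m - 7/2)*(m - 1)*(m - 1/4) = m^4 - 19*m^3/4 + 37*m^2/8 - 7*m/8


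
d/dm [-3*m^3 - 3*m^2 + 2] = 3*m*(-3*m - 2)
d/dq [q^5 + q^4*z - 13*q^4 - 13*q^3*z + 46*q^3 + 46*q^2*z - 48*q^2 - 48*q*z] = 5*q^4 + 4*q^3*z - 52*q^3 - 39*q^2*z + 138*q^2 + 92*q*z - 96*q - 48*z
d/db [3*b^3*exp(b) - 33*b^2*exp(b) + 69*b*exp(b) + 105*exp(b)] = 3*(b^3 - 8*b^2 + b + 58)*exp(b)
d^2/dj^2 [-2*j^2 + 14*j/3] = -4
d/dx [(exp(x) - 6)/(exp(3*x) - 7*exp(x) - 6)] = (-(exp(x) - 6)*(3*exp(2*x) - 7) + exp(3*x) - 7*exp(x) - 6)*exp(x)/(-exp(3*x) + 7*exp(x) + 6)^2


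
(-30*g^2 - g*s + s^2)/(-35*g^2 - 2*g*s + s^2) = (-6*g + s)/(-7*g + s)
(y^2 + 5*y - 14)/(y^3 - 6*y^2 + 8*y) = (y + 7)/(y*(y - 4))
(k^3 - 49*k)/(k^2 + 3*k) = (k^2 - 49)/(k + 3)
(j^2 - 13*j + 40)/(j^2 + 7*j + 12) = (j^2 - 13*j + 40)/(j^2 + 7*j + 12)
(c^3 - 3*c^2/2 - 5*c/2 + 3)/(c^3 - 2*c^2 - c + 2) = (c + 3/2)/(c + 1)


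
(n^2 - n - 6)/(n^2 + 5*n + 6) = (n - 3)/(n + 3)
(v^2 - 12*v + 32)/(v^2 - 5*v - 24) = (v - 4)/(v + 3)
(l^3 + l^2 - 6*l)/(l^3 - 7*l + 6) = l/(l - 1)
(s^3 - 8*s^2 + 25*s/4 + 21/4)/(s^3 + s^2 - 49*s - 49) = (s^2 - s - 3/4)/(s^2 + 8*s + 7)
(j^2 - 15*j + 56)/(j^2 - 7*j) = (j - 8)/j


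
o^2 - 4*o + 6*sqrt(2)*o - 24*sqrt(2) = (o - 4)*(o + 6*sqrt(2))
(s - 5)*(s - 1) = s^2 - 6*s + 5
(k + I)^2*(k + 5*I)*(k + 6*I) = k^4 + 13*I*k^3 - 53*k^2 - 71*I*k + 30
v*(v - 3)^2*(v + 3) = v^4 - 3*v^3 - 9*v^2 + 27*v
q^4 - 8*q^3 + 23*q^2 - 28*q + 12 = (q - 3)*(q - 2)^2*(q - 1)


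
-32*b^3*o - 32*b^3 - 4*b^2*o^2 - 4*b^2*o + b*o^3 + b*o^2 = (-8*b + o)*(4*b + o)*(b*o + b)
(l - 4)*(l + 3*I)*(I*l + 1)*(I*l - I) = -l^4 + 5*l^3 - 2*I*l^3 - 7*l^2 + 10*I*l^2 + 15*l - 8*I*l - 12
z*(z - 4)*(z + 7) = z^3 + 3*z^2 - 28*z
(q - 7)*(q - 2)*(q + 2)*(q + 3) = q^4 - 4*q^3 - 25*q^2 + 16*q + 84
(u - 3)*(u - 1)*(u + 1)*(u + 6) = u^4 + 3*u^3 - 19*u^2 - 3*u + 18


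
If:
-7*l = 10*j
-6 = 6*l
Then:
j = 7/10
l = -1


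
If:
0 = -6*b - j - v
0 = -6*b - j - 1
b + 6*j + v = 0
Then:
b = -1/7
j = -1/7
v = 1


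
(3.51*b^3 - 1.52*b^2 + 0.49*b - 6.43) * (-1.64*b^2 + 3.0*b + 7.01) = -5.7564*b^5 + 13.0228*b^4 + 19.2415*b^3 + 1.36*b^2 - 15.8551*b - 45.0743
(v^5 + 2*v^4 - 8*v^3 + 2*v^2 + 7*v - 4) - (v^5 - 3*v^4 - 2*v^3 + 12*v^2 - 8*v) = 5*v^4 - 6*v^3 - 10*v^2 + 15*v - 4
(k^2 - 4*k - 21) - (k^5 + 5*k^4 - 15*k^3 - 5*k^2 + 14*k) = -k^5 - 5*k^4 + 15*k^3 + 6*k^2 - 18*k - 21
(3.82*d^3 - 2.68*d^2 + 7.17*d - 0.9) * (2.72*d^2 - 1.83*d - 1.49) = 10.3904*d^5 - 14.2802*d^4 + 18.715*d^3 - 11.5759*d^2 - 9.0363*d + 1.341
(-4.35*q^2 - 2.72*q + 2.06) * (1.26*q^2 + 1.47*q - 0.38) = -5.481*q^4 - 9.8217*q^3 + 0.2502*q^2 + 4.0618*q - 0.7828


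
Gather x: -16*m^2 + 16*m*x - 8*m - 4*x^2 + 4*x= -16*m^2 - 8*m - 4*x^2 + x*(16*m + 4)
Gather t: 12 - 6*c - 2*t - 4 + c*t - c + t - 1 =-7*c + t*(c - 1) + 7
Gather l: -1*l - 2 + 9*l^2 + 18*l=9*l^2 + 17*l - 2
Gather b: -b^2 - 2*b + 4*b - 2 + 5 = -b^2 + 2*b + 3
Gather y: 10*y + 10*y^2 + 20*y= 10*y^2 + 30*y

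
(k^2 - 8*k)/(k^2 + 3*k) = (k - 8)/(k + 3)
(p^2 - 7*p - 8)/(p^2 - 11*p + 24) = (p + 1)/(p - 3)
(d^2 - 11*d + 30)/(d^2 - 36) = (d - 5)/(d + 6)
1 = 1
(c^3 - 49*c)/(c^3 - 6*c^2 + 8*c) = (c^2 - 49)/(c^2 - 6*c + 8)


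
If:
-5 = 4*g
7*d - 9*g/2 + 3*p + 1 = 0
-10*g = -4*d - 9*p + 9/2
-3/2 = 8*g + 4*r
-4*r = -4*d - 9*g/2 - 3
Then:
No Solution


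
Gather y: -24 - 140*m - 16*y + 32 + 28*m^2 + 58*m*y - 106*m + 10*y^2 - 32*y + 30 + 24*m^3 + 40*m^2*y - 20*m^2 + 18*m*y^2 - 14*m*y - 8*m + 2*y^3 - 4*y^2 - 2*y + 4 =24*m^3 + 8*m^2 - 254*m + 2*y^3 + y^2*(18*m + 6) + y*(40*m^2 + 44*m - 50) + 42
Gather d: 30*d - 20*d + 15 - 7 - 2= 10*d + 6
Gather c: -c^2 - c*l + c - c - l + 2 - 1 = -c^2 - c*l - l + 1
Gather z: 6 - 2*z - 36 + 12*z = 10*z - 30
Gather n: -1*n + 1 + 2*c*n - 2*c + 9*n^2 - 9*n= -2*c + 9*n^2 + n*(2*c - 10) + 1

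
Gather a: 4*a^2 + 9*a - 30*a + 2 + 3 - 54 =4*a^2 - 21*a - 49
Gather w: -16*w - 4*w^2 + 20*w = -4*w^2 + 4*w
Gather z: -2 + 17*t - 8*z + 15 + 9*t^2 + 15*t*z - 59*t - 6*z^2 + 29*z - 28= 9*t^2 - 42*t - 6*z^2 + z*(15*t + 21) - 15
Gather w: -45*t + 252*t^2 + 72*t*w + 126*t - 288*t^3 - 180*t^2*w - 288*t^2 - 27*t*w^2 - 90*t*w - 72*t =-288*t^3 - 36*t^2 - 27*t*w^2 + 9*t + w*(-180*t^2 - 18*t)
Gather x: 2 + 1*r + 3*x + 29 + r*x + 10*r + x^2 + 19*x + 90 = 11*r + x^2 + x*(r + 22) + 121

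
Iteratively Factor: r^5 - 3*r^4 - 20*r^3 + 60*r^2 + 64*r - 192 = (r - 4)*(r^4 + r^3 - 16*r^2 - 4*r + 48) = (r - 4)*(r - 2)*(r^3 + 3*r^2 - 10*r - 24) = (r - 4)*(r - 3)*(r - 2)*(r^2 + 6*r + 8) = (r - 4)*(r - 3)*(r - 2)*(r + 4)*(r + 2)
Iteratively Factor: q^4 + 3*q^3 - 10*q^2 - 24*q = (q + 4)*(q^3 - q^2 - 6*q) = q*(q + 4)*(q^2 - q - 6) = q*(q - 3)*(q + 4)*(q + 2)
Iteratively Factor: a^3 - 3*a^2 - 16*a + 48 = (a - 4)*(a^2 + a - 12) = (a - 4)*(a - 3)*(a + 4)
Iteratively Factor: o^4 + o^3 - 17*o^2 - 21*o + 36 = (o + 3)*(o^3 - 2*o^2 - 11*o + 12) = (o + 3)^2*(o^2 - 5*o + 4) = (o - 4)*(o + 3)^2*(o - 1)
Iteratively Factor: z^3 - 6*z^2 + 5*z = (z)*(z^2 - 6*z + 5) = z*(z - 5)*(z - 1)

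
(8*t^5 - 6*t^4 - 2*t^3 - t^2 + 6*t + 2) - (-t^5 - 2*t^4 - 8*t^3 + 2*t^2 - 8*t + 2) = 9*t^5 - 4*t^4 + 6*t^3 - 3*t^2 + 14*t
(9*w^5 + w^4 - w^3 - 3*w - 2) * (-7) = -63*w^5 - 7*w^4 + 7*w^3 + 21*w + 14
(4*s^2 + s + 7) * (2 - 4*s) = -16*s^3 + 4*s^2 - 26*s + 14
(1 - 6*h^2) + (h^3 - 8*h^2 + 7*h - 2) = h^3 - 14*h^2 + 7*h - 1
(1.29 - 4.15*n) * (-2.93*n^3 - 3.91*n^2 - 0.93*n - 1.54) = 12.1595*n^4 + 12.4468*n^3 - 1.1844*n^2 + 5.1913*n - 1.9866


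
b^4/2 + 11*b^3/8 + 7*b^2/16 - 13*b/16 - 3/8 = (b/2 + 1)*(b - 3/4)*(b + 1/2)*(b + 1)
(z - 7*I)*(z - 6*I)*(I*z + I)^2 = -z^4 - 2*z^3 + 13*I*z^3 + 41*z^2 + 26*I*z^2 + 84*z + 13*I*z + 42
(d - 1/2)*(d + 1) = d^2 + d/2 - 1/2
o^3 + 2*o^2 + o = o*(o + 1)^2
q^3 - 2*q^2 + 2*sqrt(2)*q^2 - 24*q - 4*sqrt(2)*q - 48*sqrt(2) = (q - 6)*(q + 4)*(q + 2*sqrt(2))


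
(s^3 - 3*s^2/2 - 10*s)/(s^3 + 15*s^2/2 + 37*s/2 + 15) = s*(s - 4)/(s^2 + 5*s + 6)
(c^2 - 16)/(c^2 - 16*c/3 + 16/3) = 3*(c + 4)/(3*c - 4)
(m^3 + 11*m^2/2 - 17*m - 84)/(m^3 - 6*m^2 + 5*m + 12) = (m^2 + 19*m/2 + 21)/(m^2 - 2*m - 3)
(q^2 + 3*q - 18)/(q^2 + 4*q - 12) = (q - 3)/(q - 2)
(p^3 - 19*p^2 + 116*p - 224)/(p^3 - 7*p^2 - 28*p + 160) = (p - 7)/(p + 5)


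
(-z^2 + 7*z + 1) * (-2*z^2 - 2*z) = 2*z^4 - 12*z^3 - 16*z^2 - 2*z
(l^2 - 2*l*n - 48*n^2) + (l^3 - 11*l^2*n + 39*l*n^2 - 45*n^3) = l^3 - 11*l^2*n + l^2 + 39*l*n^2 - 2*l*n - 45*n^3 - 48*n^2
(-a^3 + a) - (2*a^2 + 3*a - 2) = -a^3 - 2*a^2 - 2*a + 2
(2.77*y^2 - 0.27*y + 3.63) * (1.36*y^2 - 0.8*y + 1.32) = 3.7672*y^4 - 2.5832*y^3 + 8.8092*y^2 - 3.2604*y + 4.7916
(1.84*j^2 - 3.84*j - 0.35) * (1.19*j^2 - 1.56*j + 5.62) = 2.1896*j^4 - 7.44*j^3 + 15.9147*j^2 - 21.0348*j - 1.967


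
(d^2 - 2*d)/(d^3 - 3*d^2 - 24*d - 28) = d*(2 - d)/(-d^3 + 3*d^2 + 24*d + 28)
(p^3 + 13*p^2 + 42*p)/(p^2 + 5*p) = (p^2 + 13*p + 42)/(p + 5)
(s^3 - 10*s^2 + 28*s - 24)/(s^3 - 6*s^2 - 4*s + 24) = (s - 2)/(s + 2)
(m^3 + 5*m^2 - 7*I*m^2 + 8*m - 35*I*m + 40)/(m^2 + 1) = (m^2 + m*(5 - 8*I) - 40*I)/(m - I)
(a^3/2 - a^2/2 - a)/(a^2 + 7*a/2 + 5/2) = a*(a - 2)/(2*a + 5)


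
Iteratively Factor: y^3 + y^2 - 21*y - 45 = (y + 3)*(y^2 - 2*y - 15) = (y - 5)*(y + 3)*(y + 3)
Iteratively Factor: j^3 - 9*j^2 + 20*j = (j - 5)*(j^2 - 4*j) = j*(j - 5)*(j - 4)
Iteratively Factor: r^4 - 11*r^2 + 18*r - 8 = (r - 1)*(r^3 + r^2 - 10*r + 8) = (r - 1)*(r + 4)*(r^2 - 3*r + 2) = (r - 2)*(r - 1)*(r + 4)*(r - 1)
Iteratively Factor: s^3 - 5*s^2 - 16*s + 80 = (s - 4)*(s^2 - s - 20) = (s - 4)*(s + 4)*(s - 5)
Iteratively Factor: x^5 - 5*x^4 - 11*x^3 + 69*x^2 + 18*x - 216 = (x - 3)*(x^4 - 2*x^3 - 17*x^2 + 18*x + 72) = (x - 3)*(x + 2)*(x^3 - 4*x^2 - 9*x + 36) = (x - 4)*(x - 3)*(x + 2)*(x^2 - 9) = (x - 4)*(x - 3)*(x + 2)*(x + 3)*(x - 3)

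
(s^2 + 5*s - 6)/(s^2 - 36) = (s - 1)/(s - 6)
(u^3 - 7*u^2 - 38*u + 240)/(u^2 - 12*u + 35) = (u^2 - 2*u - 48)/(u - 7)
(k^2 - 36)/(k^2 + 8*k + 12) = (k - 6)/(k + 2)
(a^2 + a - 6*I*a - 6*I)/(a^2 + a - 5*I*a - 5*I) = (a - 6*I)/(a - 5*I)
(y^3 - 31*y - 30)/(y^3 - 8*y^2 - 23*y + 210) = (y + 1)/(y - 7)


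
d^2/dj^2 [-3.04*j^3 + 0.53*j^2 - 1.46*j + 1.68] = 1.06 - 18.24*j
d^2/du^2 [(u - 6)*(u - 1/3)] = 2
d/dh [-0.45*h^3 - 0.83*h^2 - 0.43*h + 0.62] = -1.35*h^2 - 1.66*h - 0.43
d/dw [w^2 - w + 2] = 2*w - 1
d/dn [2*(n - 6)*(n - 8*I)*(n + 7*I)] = 6*n^2 + 4*n*(-6 - I) + 112 + 12*I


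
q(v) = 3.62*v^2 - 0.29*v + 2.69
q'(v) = 7.24*v - 0.29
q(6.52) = 154.69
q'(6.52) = 46.91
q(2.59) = 26.22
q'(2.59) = 18.46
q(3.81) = 54.13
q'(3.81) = 27.29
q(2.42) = 23.19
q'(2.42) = 17.23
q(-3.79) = 55.79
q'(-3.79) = -27.73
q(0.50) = 3.45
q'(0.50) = 3.33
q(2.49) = 24.41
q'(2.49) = 17.74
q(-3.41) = 45.77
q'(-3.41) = -24.98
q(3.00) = 34.40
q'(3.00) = 21.43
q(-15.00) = 821.54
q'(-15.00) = -108.89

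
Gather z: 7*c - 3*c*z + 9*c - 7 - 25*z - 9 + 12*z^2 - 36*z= 16*c + 12*z^2 + z*(-3*c - 61) - 16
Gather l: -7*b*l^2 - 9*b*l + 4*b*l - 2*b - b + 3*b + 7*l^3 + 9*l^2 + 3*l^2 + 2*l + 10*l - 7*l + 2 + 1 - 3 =7*l^3 + l^2*(12 - 7*b) + l*(5 - 5*b)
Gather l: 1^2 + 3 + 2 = 6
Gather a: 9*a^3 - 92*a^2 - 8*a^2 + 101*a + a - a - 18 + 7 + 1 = 9*a^3 - 100*a^2 + 101*a - 10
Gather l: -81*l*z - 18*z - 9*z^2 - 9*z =-81*l*z - 9*z^2 - 27*z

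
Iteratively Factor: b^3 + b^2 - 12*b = (b - 3)*(b^2 + 4*b) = b*(b - 3)*(b + 4)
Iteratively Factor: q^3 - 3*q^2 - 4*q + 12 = (q - 2)*(q^2 - q - 6) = (q - 3)*(q - 2)*(q + 2)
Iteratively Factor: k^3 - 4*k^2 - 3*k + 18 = (k - 3)*(k^2 - k - 6) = (k - 3)^2*(k + 2)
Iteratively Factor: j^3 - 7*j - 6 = (j - 3)*(j^2 + 3*j + 2) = (j - 3)*(j + 1)*(j + 2)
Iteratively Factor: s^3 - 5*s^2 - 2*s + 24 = (s + 2)*(s^2 - 7*s + 12) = (s - 4)*(s + 2)*(s - 3)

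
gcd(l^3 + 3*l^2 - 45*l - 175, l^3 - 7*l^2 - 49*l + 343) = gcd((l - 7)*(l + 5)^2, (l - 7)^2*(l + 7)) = l - 7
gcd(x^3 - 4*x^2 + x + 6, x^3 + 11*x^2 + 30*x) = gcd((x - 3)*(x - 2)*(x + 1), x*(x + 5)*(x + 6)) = 1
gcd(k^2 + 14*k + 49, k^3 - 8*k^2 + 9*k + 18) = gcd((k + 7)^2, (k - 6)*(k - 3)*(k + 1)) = 1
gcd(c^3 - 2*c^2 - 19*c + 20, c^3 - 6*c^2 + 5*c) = c^2 - 6*c + 5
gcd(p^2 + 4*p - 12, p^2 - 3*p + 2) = p - 2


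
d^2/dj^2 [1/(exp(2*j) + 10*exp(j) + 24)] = 2*(4*(exp(j) + 5)^2*exp(j) - (2*exp(j) + 5)*(exp(2*j) + 10*exp(j) + 24))*exp(j)/(exp(2*j) + 10*exp(j) + 24)^3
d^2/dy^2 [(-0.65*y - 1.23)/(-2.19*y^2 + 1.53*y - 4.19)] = ((0.65*y + 1.23)*(4.38*y - 1.53)*(8.76*y - 3.06) - (8.541*y + 3.3984)*(2.19*y^2 - 1.53*y + 4.19))/(2.19*y^2 - 1.53*y + 4.19)^3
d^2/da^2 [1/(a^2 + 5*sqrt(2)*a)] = 2*(-a*(a + 5*sqrt(2)) + (2*a + 5*sqrt(2))^2)/(a^3*(a + 5*sqrt(2))^3)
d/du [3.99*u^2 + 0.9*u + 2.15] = 7.98*u + 0.9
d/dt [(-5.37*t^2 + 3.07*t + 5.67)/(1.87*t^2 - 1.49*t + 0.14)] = (2.2604*t^2 - 22.7094*t + 8.8781)/(3.4969*t^4 - 5.5726*t^3 + 2.7437*t^2 - 0.4172*t + 0.0196)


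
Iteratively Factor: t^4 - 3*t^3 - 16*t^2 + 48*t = (t - 4)*(t^3 + t^2 - 12*t) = (t - 4)*(t - 3)*(t^2 + 4*t) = (t - 4)*(t - 3)*(t + 4)*(t)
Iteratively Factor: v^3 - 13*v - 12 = (v + 1)*(v^2 - v - 12) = (v + 1)*(v + 3)*(v - 4)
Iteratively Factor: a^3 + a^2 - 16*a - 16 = (a + 1)*(a^2 - 16) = (a - 4)*(a + 1)*(a + 4)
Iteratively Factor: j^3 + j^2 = (j + 1)*(j^2) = j*(j + 1)*(j)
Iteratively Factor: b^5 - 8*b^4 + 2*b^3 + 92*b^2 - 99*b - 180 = (b - 3)*(b^4 - 5*b^3 - 13*b^2 + 53*b + 60) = (b - 5)*(b - 3)*(b^3 - 13*b - 12) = (b - 5)*(b - 4)*(b - 3)*(b^2 + 4*b + 3) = (b - 5)*(b - 4)*(b - 3)*(b + 3)*(b + 1)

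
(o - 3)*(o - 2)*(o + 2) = o^3 - 3*o^2 - 4*o + 12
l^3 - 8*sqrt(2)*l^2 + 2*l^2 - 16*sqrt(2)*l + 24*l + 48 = (l + 2)*(l - 6*sqrt(2))*(l - 2*sqrt(2))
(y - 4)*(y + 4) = y^2 - 16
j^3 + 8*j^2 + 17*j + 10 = (j + 1)*(j + 2)*(j + 5)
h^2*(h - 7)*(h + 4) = h^4 - 3*h^3 - 28*h^2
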